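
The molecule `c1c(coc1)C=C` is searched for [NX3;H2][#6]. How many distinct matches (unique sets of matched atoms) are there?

0

[NX3;H2][#6] is the SMARTS for a primary amine: a trivalent nitrogen with two H attached to carbon.
No fragment in the molecule satisfies every constraint, giving 0 matches.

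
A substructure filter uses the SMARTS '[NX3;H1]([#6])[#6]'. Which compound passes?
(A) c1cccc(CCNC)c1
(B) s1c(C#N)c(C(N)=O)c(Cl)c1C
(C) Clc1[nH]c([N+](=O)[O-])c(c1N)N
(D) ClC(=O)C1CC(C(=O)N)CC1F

[NX3;H1]([#6])[#6] describes a trivalent nitrogen with one H, bonded to two carbons (a secondary amine).
(A) contains an N-methylamino group (-NHCH3), which satisfies every atom and bond constraint.
(B) has a primary amide (-C(=O)NH2) but the -C(=O)NH2 nitrogen has H2, not H1.
(C) has a primary amino group (-NH2) but the nitrogen has H2 and only one carbon neighbour.
(D) has a primary amide (-C(=O)NH2) but the -C(=O)NH2 nitrogen has H2, not H1.
So the answer is (A).

A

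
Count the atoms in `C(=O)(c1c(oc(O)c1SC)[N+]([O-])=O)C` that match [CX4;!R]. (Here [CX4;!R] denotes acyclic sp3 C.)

The query [CX4;!R] means: aliphatic carbon with four total connections, not in a ring.
Check the 14 heavy atoms by environment: 1× o (aromatic, X2, in 5-ring) → no; 4× c (aromatic, X3, in 5-ring) → no; 1× O (X2, acyclic) → no; 1× S (X2, acyclic) → no; 2× C (X4, acyclic) → match; 1× N (charge +1, X3, acyclic) → no; 1× O (charge -1, X1, acyclic) → no; 2× O (X1, acyclic) → no; 1× C (X3, acyclic) → no.
That gives 2 matching atoms.

2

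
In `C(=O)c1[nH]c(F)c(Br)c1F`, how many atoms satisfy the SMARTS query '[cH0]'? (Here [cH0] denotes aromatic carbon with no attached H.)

4

The query [cH0] means: aromatic carbon with no attached hydrogen (substituted or ring-fusion).
Check the 10 heavy atoms by environment: 1× n (aromatic, H1) → no; 4× c (aromatic, H0) → match; 1× Br (H0) → no; 1× C (H1) → no; 1× O (H0) → no; 2× F (H0) → no.
That gives 4 matching atoms.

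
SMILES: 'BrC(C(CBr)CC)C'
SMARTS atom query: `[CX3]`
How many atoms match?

0

The query [CX3] means: C with X3: aliphatic carbon with exactly 3 total connections.
Check the 8 heavy atoms by environment: 6× C (X4) → no; 2× Br (X1) → no.
No environment satisfies the query, so 0 matching atoms.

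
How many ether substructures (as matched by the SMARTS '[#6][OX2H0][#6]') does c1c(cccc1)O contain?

[#6][OX2H0][#6] is the SMARTS for an ether: an aliphatic oxygen bridging two carbons with no H on the oxygen.
The molecule has a hydroxyl group (-OH), but the oxygen has H1, not H0 bridging two carbons; nothing else fits, so there are 0 matches.

0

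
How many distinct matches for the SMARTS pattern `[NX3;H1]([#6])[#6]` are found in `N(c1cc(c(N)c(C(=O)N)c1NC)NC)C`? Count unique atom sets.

[NX3;H1]([#6])[#6] is the SMARTS for a secondary amine: a trivalent nitrogen with one H, bonded to two carbons.
The molecule carries 3 separate instances of an N-methylamino group (-NHCH3) meeting every constraint; each maps to a distinct set of atoms, giving 3 matches.

3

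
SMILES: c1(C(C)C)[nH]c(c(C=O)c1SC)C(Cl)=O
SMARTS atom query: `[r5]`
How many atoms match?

5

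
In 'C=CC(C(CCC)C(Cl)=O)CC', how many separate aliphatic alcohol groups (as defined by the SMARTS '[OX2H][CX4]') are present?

0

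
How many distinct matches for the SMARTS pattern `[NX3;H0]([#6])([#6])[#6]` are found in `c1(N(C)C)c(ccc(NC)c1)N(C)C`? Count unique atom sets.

2

[NX3;H0]([#6])([#6])[#6] is the SMARTS for a tertiary amine: a trivalent nitrogen with no H, bonded to three carbons.
The molecule carries 2 separate instances of a dimethylamino group (-N(CH3)2) meeting every constraint; each maps to a distinct set of atoms, giving 2 matches.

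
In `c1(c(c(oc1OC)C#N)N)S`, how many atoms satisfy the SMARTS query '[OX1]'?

0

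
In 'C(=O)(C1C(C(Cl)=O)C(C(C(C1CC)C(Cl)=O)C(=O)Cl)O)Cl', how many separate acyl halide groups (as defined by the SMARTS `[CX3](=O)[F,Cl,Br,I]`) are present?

4

[CX3](=O)[F,Cl,Br,I] is the SMARTS for an acyl halide: a carbonyl carbon bonded to a halogen.
The molecule carries 4 separate instances of an acyl chloride (-C(=O)Cl) meeting every constraint; each maps to a distinct set of atoms, giving 4 matches.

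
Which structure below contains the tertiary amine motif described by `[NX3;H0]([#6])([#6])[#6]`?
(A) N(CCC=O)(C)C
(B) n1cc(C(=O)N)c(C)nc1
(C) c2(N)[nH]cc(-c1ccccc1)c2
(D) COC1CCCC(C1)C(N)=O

A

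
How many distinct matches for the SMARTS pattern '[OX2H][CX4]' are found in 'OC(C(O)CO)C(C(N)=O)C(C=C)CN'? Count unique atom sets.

[OX2H][CX4] is the SMARTS for an aliphatic alcohol: a hydroxyl oxygen bound to an sp3 (X4) carbon.
The molecule carries 3 separate instances of a hydroxyl group (-OH) meeting every constraint; each maps to a distinct set of atoms, giving 3 matches.

3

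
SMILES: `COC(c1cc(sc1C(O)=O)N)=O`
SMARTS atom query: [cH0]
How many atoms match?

The query [cH0] means: aromatic carbon with no attached hydrogen (substituted or ring-fusion).
Check the 13 heavy atoms by environment: 1× s (aromatic, H0) → no; 3× c (aromatic, H0) → match; 1× c (aromatic, H1) → no; 2× C (H0) → no; 3× O (H0) → no; 1× C (H3) → no; 1× O (H1) → no; 1× N (H2) → no.
That gives 3 matching atoms.

3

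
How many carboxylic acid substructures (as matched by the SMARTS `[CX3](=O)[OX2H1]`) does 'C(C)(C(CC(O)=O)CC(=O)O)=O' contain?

2

[CX3](=O)[OX2H1] is the SMARTS for a carboxylic acid: an sp2 carbon double-bonded to O and single-bonded to an -OH oxygen.
The molecule carries 2 separate instances of a carboxylic acid group (-C(=O)OH) meeting every constraint; each maps to a distinct set of atoms, giving 2 matches.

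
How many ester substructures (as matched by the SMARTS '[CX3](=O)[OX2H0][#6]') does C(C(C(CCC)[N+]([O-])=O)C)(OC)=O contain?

1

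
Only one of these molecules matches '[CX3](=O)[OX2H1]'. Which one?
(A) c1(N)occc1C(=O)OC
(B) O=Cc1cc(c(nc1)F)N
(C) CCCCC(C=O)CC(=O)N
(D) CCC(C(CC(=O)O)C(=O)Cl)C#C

[CX3](=O)[OX2H1] describes an sp2 carbon double-bonded to O and single-bonded to an -OH oxygen (a carboxylic acid).
(A) has a methyl-ester group (-C(=O)OCH3) but the singly-bonded O has no H (OX2H0, not OX2H1).
(B) has an aldehyde (-CHO) but there is no singly-bonded oxygen on the carbonyl carbon.
(C) has an aldehyde (-CHO) but there is no singly-bonded oxygen on the carbonyl carbon.
(D) contains a carboxylic acid group (-C(=O)OH), which satisfies every atom and bond constraint.
So the answer is (D).

D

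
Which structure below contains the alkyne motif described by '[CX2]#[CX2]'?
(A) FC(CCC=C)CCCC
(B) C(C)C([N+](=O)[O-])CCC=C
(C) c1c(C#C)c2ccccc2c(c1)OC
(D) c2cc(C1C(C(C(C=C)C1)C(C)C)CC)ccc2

[CX2]#[CX2] describes a carbon-carbon triple bond (an alkyne).
(A) has a vinyl group (-CH=CH2) but the C=C is a double bond; both carbons are CX3, not CX2.
(B) has a vinyl group (-CH=CH2) but the C=C is a double bond; both carbons are CX3, not CX2.
(C) contains an ethynyl group (-C#CH), which satisfies every atom and bond constraint.
(D) has a vinyl group (-CH=CH2) but the C=C is a double bond; both carbons are CX3, not CX2.
So the answer is (C).

C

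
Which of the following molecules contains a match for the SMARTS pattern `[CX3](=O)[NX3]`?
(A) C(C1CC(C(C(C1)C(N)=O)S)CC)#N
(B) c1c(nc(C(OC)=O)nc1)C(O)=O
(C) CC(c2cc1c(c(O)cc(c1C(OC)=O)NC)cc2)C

A

[CX3](=O)[NX3] describes a carbonyl carbon bonded to a trivalent nitrogen (an amide).
(A) contains a primary amide (-C(=O)NH2), which satisfies every atom and bond constraint.
(B) has a carboxylic acid group (-C(=O)OH) but the carbonyl is bonded to O, not to an NX3 nitrogen.
(C) has a methyl-ester group (-C(=O)OCH3) but the carbonyl is bonded to O, not to an NX3 nitrogen.
So the answer is (A).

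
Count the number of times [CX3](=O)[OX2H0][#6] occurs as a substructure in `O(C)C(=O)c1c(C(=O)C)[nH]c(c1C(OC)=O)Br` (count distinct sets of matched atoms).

2

[CX3](=O)[OX2H0][#6] is the SMARTS for an ester: a carbonyl carbon bonded to an oxygen that is itself bonded to carbon (no H on that O).
The molecule carries 2 separate instances of a methyl-ester group (-C(=O)OCH3) meeting every constraint; each maps to a distinct set of atoms, giving 2 matches.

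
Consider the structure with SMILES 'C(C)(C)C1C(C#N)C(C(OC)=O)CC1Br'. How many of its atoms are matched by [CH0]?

2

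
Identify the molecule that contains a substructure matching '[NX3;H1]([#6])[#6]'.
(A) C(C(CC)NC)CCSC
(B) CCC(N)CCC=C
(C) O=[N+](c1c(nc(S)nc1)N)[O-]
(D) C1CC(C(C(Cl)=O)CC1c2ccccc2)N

A

[NX3;H1]([#6])[#6] describes a trivalent nitrogen with one H, bonded to two carbons (a secondary amine).
(A) contains an N-methylamino group (-NHCH3), which satisfies every atom and bond constraint.
(B) has a primary amino group (-NH2) but the nitrogen has H2 and only one carbon neighbour.
(C) has a primary amino group (-NH2) but the nitrogen has H2 and only one carbon neighbour.
(D) has a primary amino group (-NH2) but the nitrogen has H2 and only one carbon neighbour.
So the answer is (A).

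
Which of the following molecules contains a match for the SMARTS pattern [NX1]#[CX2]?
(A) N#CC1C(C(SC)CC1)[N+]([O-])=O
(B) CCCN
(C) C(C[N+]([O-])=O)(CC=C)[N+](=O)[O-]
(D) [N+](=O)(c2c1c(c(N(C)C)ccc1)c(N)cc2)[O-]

A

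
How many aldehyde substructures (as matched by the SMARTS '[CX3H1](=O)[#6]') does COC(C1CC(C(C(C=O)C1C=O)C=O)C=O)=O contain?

4

[CX3H1](=O)[#6] is the SMARTS for an aldehyde: an sp2 carbon with one H, double-bonded to O and single-bonded to carbon.
The molecule carries 4 separate instances of an aldehyde (-CHO) meeting every constraint; each maps to a distinct set of atoms, giving 4 matches.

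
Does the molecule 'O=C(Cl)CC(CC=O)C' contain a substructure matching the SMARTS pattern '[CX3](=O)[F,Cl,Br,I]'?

Yes

The pattern [CX3](=O)[F,Cl,Br,I] describes a carbonyl carbon bonded to a halogen — an acyl halide.
The molecule carries an acyl chloride (-C(=O)Cl), whose atoms satisfy every constraint of the query, so the pattern matches.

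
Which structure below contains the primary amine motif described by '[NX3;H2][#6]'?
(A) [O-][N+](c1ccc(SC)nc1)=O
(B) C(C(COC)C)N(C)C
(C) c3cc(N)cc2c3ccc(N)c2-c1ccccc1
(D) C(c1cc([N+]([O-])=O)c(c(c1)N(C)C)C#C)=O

[NX3;H2][#6] describes a trivalent nitrogen with two H attached to carbon (a primary amine).
(A) has a nitro group (-[N+](=O)[O-]) but the nitrogen is [N+] with no H, not NX3H2.
(B) has a dimethylamino group (-N(CH3)2) but the nitrogen has H0, not H2.
(C) contains a primary amino group (-NH2), which satisfies every atom and bond constraint.
(D) has a nitro group (-[N+](=O)[O-]) but the nitrogen is [N+] with no H, not NX3H2.
So the answer is (C).

C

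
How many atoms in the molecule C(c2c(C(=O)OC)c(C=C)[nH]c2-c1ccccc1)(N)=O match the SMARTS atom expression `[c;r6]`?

The query [c;r6] means: aromatic carbon that belongs to a six-membered ring.
Check the 20 heavy atoms by environment: 1× n (aromatic, in 5-ring) → no; 4× c (aromatic, in 5-ring) → no; 5× C (acyclic) → no; 3× O (acyclic) → no; 1× N (acyclic) → no; 6× c (aromatic, in 6-ring) → match.
That gives 6 matching atoms.

6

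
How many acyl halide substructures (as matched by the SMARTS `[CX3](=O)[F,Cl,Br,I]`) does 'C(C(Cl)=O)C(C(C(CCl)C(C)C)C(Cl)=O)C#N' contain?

[CX3](=O)[F,Cl,Br,I] is the SMARTS for an acyl halide: a carbonyl carbon bonded to a halogen.
The molecule carries 2 separate instances of an acyl chloride (-C(=O)Cl) meeting every constraint; each maps to a distinct set of atoms, giving 2 matches.

2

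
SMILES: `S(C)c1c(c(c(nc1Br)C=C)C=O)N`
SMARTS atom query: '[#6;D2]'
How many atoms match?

2

The query [#6;D2] means: any carbon bonded to exactly two heavy atoms.
Check the 14 heavy atoms by environment: 1× n (aromatic, D2) → no; 5× c (aromatic, D3) → no; 1× Br (D1) → no; 1× S (D2) → no; 2× C (D1) → no; 2× C (D2) → match; 1× O (D1) → no; 1× N (D1) → no.
That gives 2 matching atoms.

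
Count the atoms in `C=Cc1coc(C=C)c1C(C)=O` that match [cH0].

3

The query [cH0] means: aromatic carbon with no attached hydrogen (substituted or ring-fusion).
Check the 12 heavy atoms by environment: 1× o (aromatic, H0) → no; 1× c (aromatic, H1) → no; 3× c (aromatic, H0) → match; 1× C (H0) → no; 1× O (H0) → no; 1× C (H3) → no; 2× C (H1) → no; 2× C (H2) → no.
That gives 3 matching atoms.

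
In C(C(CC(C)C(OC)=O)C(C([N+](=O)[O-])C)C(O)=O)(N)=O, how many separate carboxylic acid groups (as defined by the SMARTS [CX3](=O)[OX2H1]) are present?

1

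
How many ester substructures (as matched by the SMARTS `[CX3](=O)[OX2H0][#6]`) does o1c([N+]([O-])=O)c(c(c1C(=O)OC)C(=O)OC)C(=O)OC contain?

3

[CX3](=O)[OX2H0][#6] is the SMARTS for an ester: a carbonyl carbon bonded to an oxygen that is itself bonded to carbon (no H on that O).
The molecule carries 3 separate instances of a methyl-ester group (-C(=O)OCH3) meeting every constraint; each maps to a distinct set of atoms, giving 3 matches.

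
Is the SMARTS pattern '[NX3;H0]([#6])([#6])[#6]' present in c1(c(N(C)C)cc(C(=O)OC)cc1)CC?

The pattern [NX3;H0]([#6])([#6])[#6] describes a trivalent nitrogen with no H, bonded to three carbons — a tertiary amine.
The molecule carries a dimethylamino group (-N(CH3)2), whose atoms satisfy every constraint of the query, so the pattern matches.

Yes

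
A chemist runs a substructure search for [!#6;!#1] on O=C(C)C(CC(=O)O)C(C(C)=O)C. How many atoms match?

4

The query [!#6;!#1] means: not carbon and not hydrogen — any heteroatom.
Check the 13 heavy atoms by environment: 9× C → no; 4× O → match.
That gives 4 matching atoms.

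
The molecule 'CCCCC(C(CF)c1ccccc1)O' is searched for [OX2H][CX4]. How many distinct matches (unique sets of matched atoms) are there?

1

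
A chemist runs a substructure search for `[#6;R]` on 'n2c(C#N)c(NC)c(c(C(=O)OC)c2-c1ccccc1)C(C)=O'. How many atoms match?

The query [#6;R] means: carbon that is part of a ring.
Check the 23 heavy atoms by environment: 1× n (aromatic, in 6-ring) → no; 11× c (aromatic, in 6-ring) → match; 2× N (acyclic) → no; 6× C (acyclic) → no; 3× O (acyclic) → no.
That gives 11 matching atoms.

11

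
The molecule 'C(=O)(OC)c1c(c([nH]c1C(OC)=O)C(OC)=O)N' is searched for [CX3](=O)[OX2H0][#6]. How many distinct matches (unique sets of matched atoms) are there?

3

[CX3](=O)[OX2H0][#6] is the SMARTS for an ester: a carbonyl carbon bonded to an oxygen that is itself bonded to carbon (no H on that O).
The molecule carries 3 separate instances of a methyl-ester group (-C(=O)OCH3) meeting every constraint; each maps to a distinct set of atoms, giving 3 matches.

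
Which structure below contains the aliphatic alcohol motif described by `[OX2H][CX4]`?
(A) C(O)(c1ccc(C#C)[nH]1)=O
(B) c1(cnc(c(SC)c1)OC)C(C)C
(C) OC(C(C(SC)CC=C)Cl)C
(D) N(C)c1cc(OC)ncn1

[OX2H][CX4] describes a hydroxyl oxygen bound to an sp3 (X4) carbon (an aliphatic alcohol).
(A) has a carboxylic acid group (-C(=O)OH) but the -OH is on a CX3 carbonyl carbon, not a CX4 carbon.
(B) has a methoxy ether (-OCH3) but the oxygen has H0 (ether), not H1.
(C) contains a hydroxyl group (-OH), which satisfies every atom and bond constraint.
(D) has a methoxy ether (-OCH3) but the oxygen has H0 (ether), not H1.
So the answer is (C).

C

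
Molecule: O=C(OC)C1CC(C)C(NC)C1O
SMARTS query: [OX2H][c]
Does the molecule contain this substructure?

The pattern [OX2H][c] describes a hydroxyl oxygen attached to an aromatic carbon — a phenol.
The closest candidate here is a hydroxyl group (-OH), but the -OH is on an aliphatic carbon, not an aromatic c. No other fragment satisfies the full query, so there is no match.

No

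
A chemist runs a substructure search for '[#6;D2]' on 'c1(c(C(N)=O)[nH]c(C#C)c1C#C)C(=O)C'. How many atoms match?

2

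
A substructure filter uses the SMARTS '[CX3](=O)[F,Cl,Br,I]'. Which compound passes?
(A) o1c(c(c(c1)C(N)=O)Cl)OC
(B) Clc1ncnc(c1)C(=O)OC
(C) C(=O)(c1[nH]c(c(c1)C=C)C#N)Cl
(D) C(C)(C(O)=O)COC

[CX3](=O)[F,Cl,Br,I] describes a carbonyl carbon bonded to a halogen (an acyl halide).
(A) has a chloro substituent but the Cl is not on a carbonyl carbon.
(B) has a chloro substituent but the Cl is not on a carbonyl carbon.
(C) contains an acyl chloride (-C(=O)Cl), which satisfies every atom and bond constraint.
(D) has a carboxylic acid group (-C(=O)OH) but the carbonyl is bonded to -OH, not to a halogen.
So the answer is (C).

C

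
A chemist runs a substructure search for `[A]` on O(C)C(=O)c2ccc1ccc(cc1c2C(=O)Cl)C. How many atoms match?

The query [A] means: A matches any aliphatic (non-aromatic) heavy atom.
Check the 18 heavy atoms by environment: 10× c (aromatic) → no; 4× C → match; 3× O → match; 1× Cl → match.
Summing the matching environments: 4 + 3 + 1 = 8 matching atoms.

8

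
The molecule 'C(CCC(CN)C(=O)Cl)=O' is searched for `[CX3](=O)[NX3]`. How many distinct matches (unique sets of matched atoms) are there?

0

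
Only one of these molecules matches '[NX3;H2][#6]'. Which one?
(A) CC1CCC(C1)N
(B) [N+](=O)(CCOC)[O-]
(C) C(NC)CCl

[NX3;H2][#6] describes a trivalent nitrogen with two H attached to carbon (a primary amine).
(A) contains a primary amino group (-NH2), which satisfies every atom and bond constraint.
(B) has a nitro group (-[N+](=O)[O-]) but the nitrogen is [N+] with no H, not NX3H2.
(C) has an N-methylamino group (-NHCH3) but the nitrogen bears two carbons and only one H (H1), not H2.
So the answer is (A).

A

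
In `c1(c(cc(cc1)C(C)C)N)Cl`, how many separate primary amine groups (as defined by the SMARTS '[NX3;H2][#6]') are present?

1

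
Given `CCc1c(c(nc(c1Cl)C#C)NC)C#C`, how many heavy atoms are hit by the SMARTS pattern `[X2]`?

The query [X2] means: any atom with exactly two total connections (bonds + H).
Check the 15 heavy atoms by environment: 1× n (aromatic, X2) → match; 5× c (aromatic, X3) → no; 1× Cl (X1) → no; 4× C (X2) → match; 3× C (X4) → no; 1× N (X3) → no.
Summing the matching environments: 1 + 4 = 5 matching atoms.

5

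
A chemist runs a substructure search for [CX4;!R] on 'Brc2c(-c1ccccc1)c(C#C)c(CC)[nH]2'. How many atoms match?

2

The query [CX4;!R] means: aliphatic carbon with four total connections, not in a ring.
Check the 16 heavy atoms by environment: 1× n (aromatic, X3, in 5-ring) → no; 4× c (aromatic, X3, in 5-ring) → no; 1× Br (X1, acyclic) → no; 2× C (X2, acyclic) → no; 6× c (aromatic, X3, in 6-ring) → no; 2× C (X4, acyclic) → match.
That gives 2 matching atoms.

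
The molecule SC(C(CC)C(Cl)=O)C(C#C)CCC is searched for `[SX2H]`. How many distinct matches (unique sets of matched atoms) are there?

[SX2H] is the SMARTS for a thiol: an aliphatic sulfur with two connections, one being H.
Exactly one fragment in the molecule meets all constraints, giving 1 match.

1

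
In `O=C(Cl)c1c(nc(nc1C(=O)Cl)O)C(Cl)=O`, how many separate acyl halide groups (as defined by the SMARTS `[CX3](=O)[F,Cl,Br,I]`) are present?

3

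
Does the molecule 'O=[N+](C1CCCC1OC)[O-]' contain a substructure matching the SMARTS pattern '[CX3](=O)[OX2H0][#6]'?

No

The pattern [CX3](=O)[OX2H0][#6] describes a carbonyl carbon bonded to an oxygen that is itself bonded to carbon (no H on that O) — an ester.
The closest candidate here is a methoxy ether (-OCH3), but the ether oxygen is not adjacent to a C=O carbon. No other fragment satisfies the full query, so there is no match.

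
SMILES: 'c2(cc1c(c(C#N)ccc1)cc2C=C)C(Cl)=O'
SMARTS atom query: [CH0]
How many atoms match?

2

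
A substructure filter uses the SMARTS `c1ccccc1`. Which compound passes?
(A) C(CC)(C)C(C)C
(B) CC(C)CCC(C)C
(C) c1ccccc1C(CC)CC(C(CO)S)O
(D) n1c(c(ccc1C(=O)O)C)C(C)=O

C

c1ccccc1 describes six aromatic carbons in a ring (a benzene ring).
(A) has a methyl group (-CH3) but no six-membered all-carbon aromatic ring is present.
(B) has a methyl group (-CH3) but no six-membered all-carbon aromatic ring is present.
(C) contains a phenyl ring, which satisfies every atom and bond constraint.
(D) has a methyl group (-CH3) but no six-membered all-carbon aromatic ring is present.
So the answer is (C).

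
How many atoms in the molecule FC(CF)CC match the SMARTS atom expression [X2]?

The query [X2] means: any atom with exactly two total connections (bonds + H).
Check the 6 heavy atoms by environment: 4× C (X4) → no; 2× F (X1) → no.
No environment satisfies the query, so 0 matching atoms.

0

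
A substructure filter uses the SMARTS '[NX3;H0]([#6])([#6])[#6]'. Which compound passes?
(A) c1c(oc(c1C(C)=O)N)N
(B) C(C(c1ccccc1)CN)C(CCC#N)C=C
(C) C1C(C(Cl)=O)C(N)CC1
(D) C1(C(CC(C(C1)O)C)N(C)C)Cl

[NX3;H0]([#6])([#6])[#6] describes a trivalent nitrogen with no H, bonded to three carbons (a tertiary amine).
(A) has a primary amino group (-NH2) but the nitrogen has H2, not H0 with three carbons.
(B) has a primary amino group (-NH2) but the nitrogen has H2, not H0 with three carbons.
(C) has a primary amino group (-NH2) but the nitrogen has H2, not H0 with three carbons.
(D) contains a dimethylamino group (-N(CH3)2), which satisfies every atom and bond constraint.
So the answer is (D).

D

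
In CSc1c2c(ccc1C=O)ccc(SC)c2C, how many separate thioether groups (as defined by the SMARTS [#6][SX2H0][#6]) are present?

[#6][SX2H0][#6] is the SMARTS for a thioether: an aliphatic sulfur bridging two carbons with no H on the sulfur.
The molecule carries 2 separate instances of a methylthio ether (-SCH3) meeting every constraint; each maps to a distinct set of atoms, giving 2 matches.

2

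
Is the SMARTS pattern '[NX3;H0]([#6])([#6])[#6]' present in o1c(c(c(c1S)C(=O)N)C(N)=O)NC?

No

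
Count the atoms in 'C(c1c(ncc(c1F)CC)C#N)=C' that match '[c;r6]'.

5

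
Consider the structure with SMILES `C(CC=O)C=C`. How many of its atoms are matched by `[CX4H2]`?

2

Check the 6 heavy atoms by environment: 2× C (H2, X4) → match; 2× C (H1, X3) → no; 1× C (H2, X3) → no; 1× O (H0, X1) → no.
That gives 2 matching atoms.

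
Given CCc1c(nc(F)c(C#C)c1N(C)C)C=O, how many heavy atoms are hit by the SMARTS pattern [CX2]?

2

The query [CX2] means: C with X2: aliphatic carbon with exactly 2 total connections.
Check the 16 heavy atoms by environment: 1× n (aromatic, X2) → no; 5× c (aromatic, X3) → no; 1× C (X3) → no; 1× O (X1) → no; 1× F (X1) → no; 4× C (X4) → no; 1× N (X3) → no; 2× C (X2) → match.
That gives 2 matching atoms.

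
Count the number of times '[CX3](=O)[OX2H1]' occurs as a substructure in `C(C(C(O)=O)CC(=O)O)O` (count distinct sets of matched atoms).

2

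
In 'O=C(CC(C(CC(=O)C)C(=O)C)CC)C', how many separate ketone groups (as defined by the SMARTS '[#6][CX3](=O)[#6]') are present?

[#6][CX3](=O)[#6] is the SMARTS for a ketone: a carbonyl carbon (no H) flanked by two carbons.
The molecule carries 3 separate instances of an acetyl/ketone group (-C(=O)CH3) meeting every constraint; each maps to a distinct set of atoms, giving 3 matches.

3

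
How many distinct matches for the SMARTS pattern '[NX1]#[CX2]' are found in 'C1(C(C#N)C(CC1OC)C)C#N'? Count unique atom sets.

2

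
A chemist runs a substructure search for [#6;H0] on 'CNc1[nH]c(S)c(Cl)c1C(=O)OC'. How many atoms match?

5

Check the 13 heavy atoms by environment: 1× n (aromatic, H1) → no; 4× c (aromatic, H0) → match; 1× S (H1) → no; 1× Cl (H0) → no; 1× C (H0) → match; 2× O (H0) → no; 2× C (H3) → no; 1× N (H1) → no.
Summing the matching environments: 4 + 1 = 5 matching atoms.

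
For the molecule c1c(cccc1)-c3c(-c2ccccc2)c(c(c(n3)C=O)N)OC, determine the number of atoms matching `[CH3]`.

1

Check the 23 heavy atoms by environment: 1× n (aromatic, H0) → no; 7× c (aromatic, H0) → no; 10× c (aromatic, H1) → no; 1× C (H1) → no; 2× O (H0) → no; 1× N (H2) → no; 1× C (H3) → match.
That gives 1 matching atom.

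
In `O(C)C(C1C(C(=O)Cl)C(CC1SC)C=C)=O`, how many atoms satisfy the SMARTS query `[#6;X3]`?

4

The query [#6;X3] means: any carbon (aromatic or not) with three total connections.
Check the 16 heavy atoms by environment: 7× C (X4) → no; 4× C (X3) → match; 2× O (X1) → no; 1× Cl (X1) → no; 1× S (X2) → no; 1× O (X2) → no.
That gives 4 matching atoms.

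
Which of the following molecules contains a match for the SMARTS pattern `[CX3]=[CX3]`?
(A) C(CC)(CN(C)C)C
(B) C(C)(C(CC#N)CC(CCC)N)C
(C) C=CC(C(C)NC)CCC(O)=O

C

[CX3]=[CX3] describes a non-aromatic C=C double bond between two sp2 carbons (an alkene).
(A) has an ethyl group (-CH2CH3) but its C-C bond is a single bond between CX4 carbons, not CX3=CX3.
(B) has an ethyl group (-CH2CH3) but its C-C bond is a single bond between CX4 carbons, not CX3=CX3.
(C) contains a vinyl group (-CH=CH2), which satisfies every atom and bond constraint.
So the answer is (C).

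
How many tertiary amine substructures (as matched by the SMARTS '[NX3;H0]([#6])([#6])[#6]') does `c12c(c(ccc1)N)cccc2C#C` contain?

0

[NX3;H0]([#6])([#6])[#6] is the SMARTS for a tertiary amine: a trivalent nitrogen with no H, bonded to three carbons.
The molecule has a primary amino group (-NH2), but the nitrogen has H2, not H0 with three carbons; nothing else fits, so there are 0 matches.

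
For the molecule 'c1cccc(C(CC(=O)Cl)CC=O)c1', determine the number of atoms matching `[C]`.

5

The query [C] means: uppercase C matches aliphatic (non-aromatic) carbon only.
Check the 14 heavy atoms by environment: 5× C → match; 2× O → no; 1× Cl → no; 6× c (aromatic) → no.
That gives 5 matching atoms.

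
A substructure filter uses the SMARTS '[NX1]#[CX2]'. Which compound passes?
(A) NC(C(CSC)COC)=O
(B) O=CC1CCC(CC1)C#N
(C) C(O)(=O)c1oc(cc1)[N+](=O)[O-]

[NX1]#[CX2] describes a nitrogen triple-bonded to a two-connected carbon (a nitrile).
(A) has a primary amide (-C(=O)NH2) but the nitrogen is NX3, not NX1.
(B) contains a nitrile (-C#N), which satisfies every atom and bond constraint.
(C) has a nitro group (-[N+](=O)[O-]) but there is no C#N triple bond.
So the answer is (B).

B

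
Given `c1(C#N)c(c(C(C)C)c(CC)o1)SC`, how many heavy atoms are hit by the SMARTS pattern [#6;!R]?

The query [#6;!R] means: carbon not in any ring.
Check the 14 heavy atoms by environment: 1× o (aromatic, in 5-ring) → no; 4× c (aromatic, in 5-ring) → no; 7× C (acyclic) → match; 1× N (acyclic) → no; 1× S (acyclic) → no.
That gives 7 matching atoms.

7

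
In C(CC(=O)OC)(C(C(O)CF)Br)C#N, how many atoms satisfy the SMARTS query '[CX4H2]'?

Check the 14 heavy atoms by environment: 2× C (H2, X4) → match; 3× C (H1, X4) → no; 1× C (H0, X3) → no; 1× O (H0, X1) → no; 1× O (H0, X2) → no; 1× C (H3, X4) → no; 1× C (H0, X2) → no; 1× N (H0, X1) → no; 1× O (H1, X2) → no; 1× F (H0, X1) → no; 1× Br (H0, X1) → no.
That gives 2 matching atoms.

2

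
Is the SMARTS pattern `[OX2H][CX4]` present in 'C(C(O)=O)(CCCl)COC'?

The pattern [OX2H][CX4] describes a hydroxyl oxygen bound to an sp3 (X4) carbon — an aliphatic alcohol.
The closest candidate here is a carboxylic acid group (-C(=O)OH), but the -OH is on a CX3 carbonyl carbon, not a CX4 carbon. No other fragment satisfies the full query, so there is no match.

No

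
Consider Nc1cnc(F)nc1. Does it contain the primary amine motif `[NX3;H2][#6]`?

The pattern [NX3;H2][#6] describes a trivalent nitrogen with two H attached to carbon — a primary amine.
The molecule carries a primary amino group (-NH2), whose atoms satisfy every constraint of the query, so the pattern matches.

Yes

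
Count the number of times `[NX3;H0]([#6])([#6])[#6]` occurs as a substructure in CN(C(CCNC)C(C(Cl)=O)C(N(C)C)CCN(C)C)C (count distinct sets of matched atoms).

3

[NX3;H0]([#6])([#6])[#6] is the SMARTS for a tertiary amine: a trivalent nitrogen with no H, bonded to three carbons.
The molecule carries 3 separate instances of a dimethylamino group (-N(CH3)2) meeting every constraint; each maps to a distinct set of atoms, giving 3 matches.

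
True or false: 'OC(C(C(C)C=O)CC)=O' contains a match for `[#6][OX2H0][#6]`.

The pattern [#6][OX2H0][#6] describes an aliphatic oxygen bridging two carbons with no H on the oxygen — an ether.
The closest candidate here is a carboxylic acid group (-C(=O)OH), but the -OH oxygen has H1; the =O is OX1, not OX2. No other fragment satisfies the full query, so there is no match.

False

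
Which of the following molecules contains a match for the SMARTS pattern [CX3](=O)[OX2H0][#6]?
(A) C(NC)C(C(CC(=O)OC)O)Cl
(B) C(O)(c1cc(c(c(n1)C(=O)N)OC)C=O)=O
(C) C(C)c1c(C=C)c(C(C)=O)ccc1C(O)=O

[CX3](=O)[OX2H0][#6] describes a carbonyl carbon bonded to an oxygen that is itself bonded to carbon (no H on that O) (an ester).
(A) contains a methyl-ester group (-C(=O)OCH3), which satisfies every atom and bond constraint.
(B) has a carboxylic acid group (-C(=O)OH) but the singly-bonded O carries H (OX2H1, not H0).
(C) has a carboxylic acid group (-C(=O)OH) but the singly-bonded O carries H (OX2H1, not H0).
So the answer is (A).

A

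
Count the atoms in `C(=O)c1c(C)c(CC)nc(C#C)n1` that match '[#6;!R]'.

Check the 13 heavy atoms by environment: 2× n (aromatic, in 6-ring) → no; 4× c (aromatic, in 6-ring) → no; 6× C (acyclic) → match; 1× O (acyclic) → no.
That gives 6 matching atoms.

6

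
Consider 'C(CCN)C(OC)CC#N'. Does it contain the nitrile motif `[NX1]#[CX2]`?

Yes

The pattern [NX1]#[CX2] describes a nitrogen triple-bonded to a two-connected carbon — a nitrile.
The molecule carries a nitrile (-C#N), whose atoms satisfy every constraint of the query, so the pattern matches.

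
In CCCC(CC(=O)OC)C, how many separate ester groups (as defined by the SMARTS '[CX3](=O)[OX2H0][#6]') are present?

[CX3](=O)[OX2H0][#6] is the SMARTS for an ester: a carbonyl carbon bonded to an oxygen that is itself bonded to carbon (no H on that O).
Exactly one fragment in the molecule meets all constraints, giving 1 match.

1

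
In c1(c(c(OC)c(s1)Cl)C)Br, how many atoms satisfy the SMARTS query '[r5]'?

5

The query [r5] means: r5 matches atoms in a five-membered ring.
Check the 10 heavy atoms by environment: 1× s (aromatic, in 5-ring) → match; 4× c (aromatic, in 5-ring) → match; 2× C (acyclic) → no; 1× Cl (acyclic) → no; 1× Br (acyclic) → no; 1× O (acyclic) → no.
Summing the matching environments: 1 + 4 = 5 matching atoms.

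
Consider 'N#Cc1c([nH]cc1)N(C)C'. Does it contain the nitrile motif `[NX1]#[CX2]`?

Yes

The pattern [NX1]#[CX2] describes a nitrogen triple-bonded to a two-connected carbon — a nitrile.
The molecule carries a nitrile (-C#N), whose atoms satisfy every constraint of the query, so the pattern matches.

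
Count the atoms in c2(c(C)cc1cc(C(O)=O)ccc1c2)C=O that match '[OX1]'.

2

Check the 16 heavy atoms by environment: 10× c (aromatic, X3) → no; 2× C (X3) → no; 2× O (X1) → match; 1× O (X2) → no; 1× C (X4) → no.
That gives 2 matching atoms.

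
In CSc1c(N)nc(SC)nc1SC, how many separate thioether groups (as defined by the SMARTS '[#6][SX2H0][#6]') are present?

[#6][SX2H0][#6] is the SMARTS for a thioether: an aliphatic sulfur bridging two carbons with no H on the sulfur.
The molecule carries 3 separate instances of a methylthio ether (-SCH3) meeting every constraint; each maps to a distinct set of atoms, giving 3 matches.

3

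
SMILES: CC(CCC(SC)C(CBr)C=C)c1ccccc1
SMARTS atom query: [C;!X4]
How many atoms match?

The query [C;!X4] means: aliphatic carbon that does not have four total connections.
Check the 18 heavy atoms by environment: 8× C (X4) → no; 6× c (aromatic, X3) → no; 1× Br (X1) → no; 2× C (X3) → match; 1× S (X2) → no.
That gives 2 matching atoms.

2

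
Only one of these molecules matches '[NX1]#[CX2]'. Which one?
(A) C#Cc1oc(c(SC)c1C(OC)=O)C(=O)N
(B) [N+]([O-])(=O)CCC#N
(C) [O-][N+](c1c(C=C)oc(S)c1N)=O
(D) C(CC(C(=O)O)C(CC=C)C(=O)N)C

B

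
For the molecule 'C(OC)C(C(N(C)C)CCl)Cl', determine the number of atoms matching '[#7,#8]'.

2

The query [#7,#8] means: nitrogen or oxygen (comma = OR).
Check the 11 heavy atoms by environment: 7× C → no; 2× Cl → no; 1× O → match; 1× N → match.
Summing the matching environments: 1 + 1 = 2 matching atoms.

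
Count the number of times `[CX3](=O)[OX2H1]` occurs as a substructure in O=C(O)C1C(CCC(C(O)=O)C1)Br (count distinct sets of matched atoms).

[CX3](=O)[OX2H1] is the SMARTS for a carboxylic acid: an sp2 carbon double-bonded to O and single-bonded to an -OH oxygen.
The molecule carries 2 separate instances of a carboxylic acid group (-C(=O)OH) meeting every constraint; each maps to a distinct set of atoms, giving 2 matches.

2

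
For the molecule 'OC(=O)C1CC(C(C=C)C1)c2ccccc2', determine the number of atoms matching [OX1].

Check the 16 heavy atoms by environment: 5× C (X4) → no; 3× C (X3) → no; 1× O (X1) → match; 1× O (X2) → no; 6× c (aromatic, X3) → no.
That gives 1 matching atom.

1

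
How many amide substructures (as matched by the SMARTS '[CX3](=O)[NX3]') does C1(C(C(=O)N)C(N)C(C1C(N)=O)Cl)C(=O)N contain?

[CX3](=O)[NX3] is the SMARTS for an amide: a carbonyl carbon bonded to a trivalent nitrogen.
The molecule carries 3 separate instances of a primary amide (-C(=O)NH2) meeting every constraint; each maps to a distinct set of atoms, giving 3 matches.

3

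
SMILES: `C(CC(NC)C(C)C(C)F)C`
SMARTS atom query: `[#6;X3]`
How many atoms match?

0

Check the 11 heavy atoms by environment: 9× C (X4) → no; 1× N (X3) → no; 1× F (X1) → no.
No environment satisfies the query, so 0 matching atoms.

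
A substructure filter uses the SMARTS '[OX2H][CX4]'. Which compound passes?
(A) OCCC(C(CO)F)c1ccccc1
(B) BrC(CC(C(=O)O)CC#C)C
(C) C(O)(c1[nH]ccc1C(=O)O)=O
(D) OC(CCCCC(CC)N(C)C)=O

A

[OX2H][CX4] describes a hydroxyl oxygen bound to an sp3 (X4) carbon (an aliphatic alcohol).
(A) contains a hydroxyl group (-OH), which satisfies every atom and bond constraint.
(B) has a carboxylic acid group (-C(=O)OH) but the -OH is on a CX3 carbonyl carbon, not a CX4 carbon.
(C) has a carboxylic acid group (-C(=O)OH) but the -OH is on a CX3 carbonyl carbon, not a CX4 carbon.
(D) has a carboxylic acid group (-C(=O)OH) but the -OH is on a CX3 carbonyl carbon, not a CX4 carbon.
So the answer is (A).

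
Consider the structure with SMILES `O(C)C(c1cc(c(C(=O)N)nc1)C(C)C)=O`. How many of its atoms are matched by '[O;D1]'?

2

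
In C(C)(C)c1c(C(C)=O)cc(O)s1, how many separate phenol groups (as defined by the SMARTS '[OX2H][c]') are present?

[OX2H][c] is the SMARTS for a phenol: a hydroxyl oxygen attached to an aromatic carbon.
Exactly one fragment in the molecule meets all constraints, giving 1 match.

1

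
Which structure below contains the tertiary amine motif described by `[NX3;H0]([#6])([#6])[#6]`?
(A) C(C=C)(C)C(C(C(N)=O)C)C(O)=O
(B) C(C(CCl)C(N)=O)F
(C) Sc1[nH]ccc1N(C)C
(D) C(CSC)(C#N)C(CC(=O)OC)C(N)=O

[NX3;H0]([#6])([#6])[#6] describes a trivalent nitrogen with no H, bonded to three carbons (a tertiary amine).
(A) has a primary amide (-C(=O)NH2) but the amide nitrogen has H2 and only one carbon neighbour.
(B) has a primary amide (-C(=O)NH2) but the amide nitrogen has H2 and only one carbon neighbour.
(C) contains a dimethylamino group (-N(CH3)2), which satisfies every atom and bond constraint.
(D) has a primary amide (-C(=O)NH2) but the amide nitrogen has H2 and only one carbon neighbour.
So the answer is (C).

C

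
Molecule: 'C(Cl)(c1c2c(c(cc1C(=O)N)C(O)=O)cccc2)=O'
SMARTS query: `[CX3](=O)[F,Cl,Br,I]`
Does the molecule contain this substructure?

Yes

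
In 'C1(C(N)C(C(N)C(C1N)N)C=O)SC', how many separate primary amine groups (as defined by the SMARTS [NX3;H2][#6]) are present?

4

[NX3;H2][#6] is the SMARTS for a primary amine: a trivalent nitrogen with two H attached to carbon.
The molecule carries 4 separate instances of a primary amino group (-NH2) meeting every constraint; each maps to a distinct set of atoms, giving 4 matches.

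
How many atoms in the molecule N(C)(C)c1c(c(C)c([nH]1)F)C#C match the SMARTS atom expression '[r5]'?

The query [r5] means: r5 matches atoms in a five-membered ring.
Check the 12 heavy atoms by environment: 1× n (aromatic, in 5-ring) → match; 4× c (aromatic, in 5-ring) → match; 1× F (acyclic) → no; 1× N (acyclic) → no; 5× C (acyclic) → no.
Summing the matching environments: 1 + 4 = 5 matching atoms.

5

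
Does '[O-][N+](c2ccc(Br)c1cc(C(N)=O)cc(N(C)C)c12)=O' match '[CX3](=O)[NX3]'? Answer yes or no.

Yes

The pattern [CX3](=O)[NX3] describes a carbonyl carbon bonded to a trivalent nitrogen — an amide.
The molecule carries a primary amide (-C(=O)NH2), whose atoms satisfy every constraint of the query, so the pattern matches.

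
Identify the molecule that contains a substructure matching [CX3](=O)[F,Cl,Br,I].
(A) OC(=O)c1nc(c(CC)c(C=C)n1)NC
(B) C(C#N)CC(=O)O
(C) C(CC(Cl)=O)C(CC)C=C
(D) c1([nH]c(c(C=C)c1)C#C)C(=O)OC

[CX3](=O)[F,Cl,Br,I] describes a carbonyl carbon bonded to a halogen (an acyl halide).
(A) has a carboxylic acid group (-C(=O)OH) but the carbonyl is bonded to -OH, not to a halogen.
(B) has a carboxylic acid group (-C(=O)OH) but the carbonyl is bonded to -OH, not to a halogen.
(C) contains an acyl chloride (-C(=O)Cl), which satisfies every atom and bond constraint.
(D) has a methyl-ester group (-C(=O)OCH3) but the carbonyl is bonded to -O-C, not to a halogen.
So the answer is (C).

C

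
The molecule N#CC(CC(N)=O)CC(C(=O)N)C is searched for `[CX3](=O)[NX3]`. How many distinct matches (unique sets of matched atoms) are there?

2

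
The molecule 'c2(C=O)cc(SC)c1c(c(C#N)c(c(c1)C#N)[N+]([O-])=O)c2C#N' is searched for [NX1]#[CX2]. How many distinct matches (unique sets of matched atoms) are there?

3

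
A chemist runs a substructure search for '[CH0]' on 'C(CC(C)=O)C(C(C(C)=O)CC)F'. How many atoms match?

The query [CH0] means: aliphatic carbon with no attached hydrogen.
Check the 13 heavy atoms by environment: 3× C (H2) → no; 2× C (H1) → no; 3× C (H3) → no; 2× C (H0) → match; 2× O (H0) → no; 1× F (H0) → no.
That gives 2 matching atoms.

2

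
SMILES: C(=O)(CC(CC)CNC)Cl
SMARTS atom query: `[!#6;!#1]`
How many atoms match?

3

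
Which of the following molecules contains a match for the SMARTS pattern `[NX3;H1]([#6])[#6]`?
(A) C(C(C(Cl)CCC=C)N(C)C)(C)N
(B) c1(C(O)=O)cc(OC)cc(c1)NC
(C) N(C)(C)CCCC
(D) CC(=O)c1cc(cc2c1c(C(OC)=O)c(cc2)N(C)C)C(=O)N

B

[NX3;H1]([#6])[#6] describes a trivalent nitrogen with one H, bonded to two carbons (a secondary amine).
(A) has a primary amino group (-NH2) but the nitrogen has H2 and only one carbon neighbour.
(B) contains an N-methylamino group (-NHCH3), which satisfies every atom and bond constraint.
(C) has a dimethylamino group (-N(CH3)2) but the nitrogen has H0, not H1.
(D) has a primary amide (-C(=O)NH2) but the -C(=O)NH2 nitrogen has H2, not H1.
So the answer is (B).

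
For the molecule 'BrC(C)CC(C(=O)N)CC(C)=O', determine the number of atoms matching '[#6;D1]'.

2

Check the 12 heavy atoms by environment: 2× C (D1) → match; 4× C (D3) → no; 2× C (D2) → no; 2× O (D1) → no; 1× N (D1) → no; 1× Br (D1) → no.
That gives 2 matching atoms.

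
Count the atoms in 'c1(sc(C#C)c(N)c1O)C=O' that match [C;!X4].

3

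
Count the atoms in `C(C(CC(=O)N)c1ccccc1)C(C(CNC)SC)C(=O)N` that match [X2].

1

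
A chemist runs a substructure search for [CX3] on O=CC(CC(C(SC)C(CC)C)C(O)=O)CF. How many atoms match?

Check the 17 heavy atoms by environment: 10× C (X4) → no; 1× F (X1) → no; 2× C (X3) → match; 2× O (X1) → no; 1× S (X2) → no; 1× O (X2) → no.
That gives 2 matching atoms.

2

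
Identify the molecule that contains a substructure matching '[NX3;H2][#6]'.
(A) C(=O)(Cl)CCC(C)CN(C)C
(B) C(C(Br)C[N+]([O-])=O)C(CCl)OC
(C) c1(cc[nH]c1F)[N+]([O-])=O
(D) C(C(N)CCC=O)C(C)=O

[NX3;H2][#6] describes a trivalent nitrogen with two H attached to carbon (a primary amine).
(A) has a dimethylamino group (-N(CH3)2) but the nitrogen has H0, not H2.
(B) has a nitro group (-[N+](=O)[O-]) but the nitrogen is [N+] with no H, not NX3H2.
(C) has a nitro group (-[N+](=O)[O-]) but the nitrogen is [N+] with no H, not NX3H2.
(D) contains a primary amino group (-NH2), which satisfies every atom and bond constraint.
So the answer is (D).

D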